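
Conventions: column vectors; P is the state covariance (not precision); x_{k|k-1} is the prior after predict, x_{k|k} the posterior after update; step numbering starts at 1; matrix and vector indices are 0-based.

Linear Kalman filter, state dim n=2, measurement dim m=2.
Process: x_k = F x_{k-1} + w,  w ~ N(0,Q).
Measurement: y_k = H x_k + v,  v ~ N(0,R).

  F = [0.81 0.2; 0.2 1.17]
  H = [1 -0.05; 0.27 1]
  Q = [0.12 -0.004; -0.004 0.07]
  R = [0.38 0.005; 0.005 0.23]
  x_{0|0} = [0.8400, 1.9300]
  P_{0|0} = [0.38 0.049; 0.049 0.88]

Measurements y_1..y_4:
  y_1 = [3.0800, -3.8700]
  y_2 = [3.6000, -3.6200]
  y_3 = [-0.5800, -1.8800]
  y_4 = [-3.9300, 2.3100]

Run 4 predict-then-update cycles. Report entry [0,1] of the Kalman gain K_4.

K[0,1] = 0.1360

step 1: x^-=[1.0664, 2.4261]  P^-=[0.4204 0.3119; 0.3119 1.3128]  S=[0.7725 0.3605; 0.3605 1.7418]  K=[0.4539 0.1503; -0.0615 0.8147]  nu=[2.1349, -6.5840]  x^+=[1.0460, -3.0695]  P^+=[0.1727 -0.0098; -0.0098 0.1897]
step 2: x^-=[0.2334, -3.3821]  P^-=[0.2377 0.0587; 0.0587 0.3320]  S=[0.6127 0.1105; 0.1105 0.6111]  K=[0.3587 0.1362; -0.0351 0.5757]  nu=[3.1975, -0.3009]  x^+=[1.3392, -3.6676]  P^+=[0.1368 -0.0038; -0.0038 0.1333]
step 3: x^-=[0.3513, -4.0232]  P^-=[0.2138 0.0456; 0.0456 0.2561]  S=[0.5899 0.0949; 0.0949 0.5263]  K=[0.3368 0.1356; -0.0273 0.5149]  nu=[-1.1324, 2.0484]  x^+=[0.2476, -2.9376]  P^+=[0.1286 -0.0018; -0.0018 0.1188]
step 4: x^-=[-0.3870, -3.3875]  P^-=[0.2085 0.0428; 0.0428 0.2369]  S=[0.5848 0.0917; 0.0917 0.5052]  K=[0.3316 0.1360; -0.0249 0.4963]  nu=[-3.7124, 5.8020]  x^+=[-0.8289, -0.4157]  P^+=[0.1266 -0.0012; -0.0012 0.1144]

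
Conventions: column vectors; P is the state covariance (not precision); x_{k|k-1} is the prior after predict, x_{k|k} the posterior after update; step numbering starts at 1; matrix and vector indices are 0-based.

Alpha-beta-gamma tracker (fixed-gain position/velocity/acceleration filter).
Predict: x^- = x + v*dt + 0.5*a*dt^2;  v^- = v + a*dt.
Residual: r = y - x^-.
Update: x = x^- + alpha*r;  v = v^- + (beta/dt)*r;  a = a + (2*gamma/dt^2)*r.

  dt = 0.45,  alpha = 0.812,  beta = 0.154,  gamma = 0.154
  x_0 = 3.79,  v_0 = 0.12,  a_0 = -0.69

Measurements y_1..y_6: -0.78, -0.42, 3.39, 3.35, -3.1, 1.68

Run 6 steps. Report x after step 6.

x_post = 0.9850

step 1: x_pred=3.7741  r=-4.5541  x^+=0.0762  v^+=-1.7490  a^+=-7.6168
step 2: x_pred=-1.4821  r=1.0621  x^+=-0.6197  v^+=-4.8131  a^+=-6.0014
step 3: x_pred=-3.3932  r=6.7832  x^+=2.1148  v^+=-5.1924  a^+=4.3158
step 4: x_pred=0.2152  r=3.1348  x^+=2.7607  v^+=-2.1774  a^+=9.0839
step 5: x_pred=2.7005  r=-5.8005  x^+=-2.0095  v^+=-0.0748  a^+=0.2613
step 6: x_pred=-2.0167  r=3.6967  x^+=0.9850  v^+=1.3079  a^+=5.8839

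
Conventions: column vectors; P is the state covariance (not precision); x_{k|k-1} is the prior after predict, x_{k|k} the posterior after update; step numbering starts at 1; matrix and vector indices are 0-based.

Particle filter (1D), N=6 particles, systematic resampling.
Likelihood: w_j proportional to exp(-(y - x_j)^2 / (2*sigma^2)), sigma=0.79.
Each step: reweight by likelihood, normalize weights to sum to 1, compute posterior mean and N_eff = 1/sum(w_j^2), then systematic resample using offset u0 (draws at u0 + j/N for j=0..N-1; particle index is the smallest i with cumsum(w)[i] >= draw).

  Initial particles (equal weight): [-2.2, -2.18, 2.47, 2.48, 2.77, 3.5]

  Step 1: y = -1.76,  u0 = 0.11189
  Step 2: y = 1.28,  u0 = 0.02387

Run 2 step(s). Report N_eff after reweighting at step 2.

step 1: w=[0.4966, 0.5034, 0.0000, 0.0000, 0.0000, 0.0000]  mean=-2.1899  Neff=1.9999  idx=[0, 0, 0, 1, 1, 1]
step 2: w=[0.1574, 0.1574, 0.1574, 0.1759, 0.1759, 0.1759]  mean=-2.1894  Neff=5.9815  idx=[0, 1, 2, 3, 4, 5]

N_eff = 5.9815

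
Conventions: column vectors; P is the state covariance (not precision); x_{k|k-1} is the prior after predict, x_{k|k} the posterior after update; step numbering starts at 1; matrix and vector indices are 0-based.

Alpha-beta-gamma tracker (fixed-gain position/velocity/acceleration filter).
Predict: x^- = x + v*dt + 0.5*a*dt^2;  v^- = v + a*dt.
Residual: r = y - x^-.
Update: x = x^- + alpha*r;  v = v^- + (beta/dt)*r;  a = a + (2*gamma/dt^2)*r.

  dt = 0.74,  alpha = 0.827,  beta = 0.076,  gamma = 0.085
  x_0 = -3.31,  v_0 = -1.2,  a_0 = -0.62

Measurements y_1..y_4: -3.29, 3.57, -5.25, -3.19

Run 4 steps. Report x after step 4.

step 1: x_pred=-4.3678  r=1.0778  x^+=-3.4765  v^+=-1.5481  a^+=-0.2854
step 2: x_pred=-4.7002  r=8.2702  x^+=2.1393  v^+=-0.9099  a^+=2.2820
step 3: x_pred=2.0907  r=-7.3407  x^+=-3.9801  v^+=0.0248  a^+=0.0031
step 4: x_pred=-3.9608  r=0.7708  x^+=-3.3234  v^+=0.1063  a^+=0.2424

x_post = -3.3234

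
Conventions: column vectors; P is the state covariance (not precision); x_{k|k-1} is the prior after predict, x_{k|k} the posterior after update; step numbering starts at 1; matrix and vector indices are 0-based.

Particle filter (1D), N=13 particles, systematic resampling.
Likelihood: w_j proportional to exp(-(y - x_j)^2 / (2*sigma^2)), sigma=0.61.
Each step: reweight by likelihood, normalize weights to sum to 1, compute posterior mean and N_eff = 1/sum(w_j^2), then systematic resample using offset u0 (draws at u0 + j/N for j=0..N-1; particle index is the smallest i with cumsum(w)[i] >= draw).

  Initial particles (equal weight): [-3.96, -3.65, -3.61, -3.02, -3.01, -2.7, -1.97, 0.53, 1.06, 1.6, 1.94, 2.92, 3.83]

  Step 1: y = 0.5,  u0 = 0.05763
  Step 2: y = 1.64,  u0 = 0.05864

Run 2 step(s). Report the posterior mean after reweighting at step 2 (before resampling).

post_mean = 1.1658

step 1: w=[0.0000, 0.0000, 0.0000, 0.0000, 0.0000, 0.0000, 0.0001, 0.5218, 0.3428, 0.1028, 0.0322, 0.0002, 0.0000]  mean=0.8672  Neff=2.4910  idx=[7, 7, 7, 7, 7, 7, 7, 8, 8, 8, 8, 9, 10]
step 2: w=[0.0331, 0.0331, 0.0331, 0.0331, 0.0331, 0.0331, 0.0331, 0.1104, 0.1104, 0.1104, 0.1104, 0.1731, 0.1537]  mean=1.1658  Neff=9.0945  idx=[1, 4, 6, 7, 8, 8, 9, 10, 11, 11, 11, 12, 12]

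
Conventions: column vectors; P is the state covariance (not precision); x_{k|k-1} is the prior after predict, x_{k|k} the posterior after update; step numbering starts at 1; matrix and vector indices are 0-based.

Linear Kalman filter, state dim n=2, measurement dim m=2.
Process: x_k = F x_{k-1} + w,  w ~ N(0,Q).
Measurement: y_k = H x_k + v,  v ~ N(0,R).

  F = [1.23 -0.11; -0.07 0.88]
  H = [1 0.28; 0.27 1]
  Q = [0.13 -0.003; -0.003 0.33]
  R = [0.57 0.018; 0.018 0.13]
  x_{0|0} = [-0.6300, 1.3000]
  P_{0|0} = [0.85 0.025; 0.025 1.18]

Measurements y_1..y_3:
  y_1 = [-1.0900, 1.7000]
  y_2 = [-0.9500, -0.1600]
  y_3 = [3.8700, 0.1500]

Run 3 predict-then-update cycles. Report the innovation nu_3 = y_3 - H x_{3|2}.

step 1: x^-=[-0.9179, 1.1881]  P^-=[1.4235 -0.1632; -0.1632 1.2449]  S=[1.9997 0.5754; 0.5754 1.3905]  K=[0.7302 -0.1431; -0.1768 0.9367]  nu=[-0.5048, 0.7597]  x^+=[-1.3952, 1.9890]  P^+=[0.4491 -0.1267; -0.1267 0.1528]
step 2: x^-=[-1.9349, 1.8480]  P^-=[0.8456 -0.1946; -0.1946 0.4661]  S=[1.3432 0.1675; 0.1675 0.5527]  K=[0.6042 -0.1221; -0.1466 0.7928]  nu=[0.4674, -1.4856]  x^+=[-1.4710, 0.6018]  P^+=[0.3717 -0.1054; -0.1054 0.1289]
step 3: x^-=[-1.8755, 0.6325]  P^-=[0.7224 -0.1623; -0.1623 0.4446]  S=[1.2364 0.1629; 0.1629 0.5396]  K=[0.5619 -0.1090; -0.1338 0.7831]  nu=[5.5684, 0.0238]  x^+=[1.2509, -0.0939]  P^+=[0.3456 -0.0974; -0.0974 0.1257]

innov = [5.5684, 0.0238]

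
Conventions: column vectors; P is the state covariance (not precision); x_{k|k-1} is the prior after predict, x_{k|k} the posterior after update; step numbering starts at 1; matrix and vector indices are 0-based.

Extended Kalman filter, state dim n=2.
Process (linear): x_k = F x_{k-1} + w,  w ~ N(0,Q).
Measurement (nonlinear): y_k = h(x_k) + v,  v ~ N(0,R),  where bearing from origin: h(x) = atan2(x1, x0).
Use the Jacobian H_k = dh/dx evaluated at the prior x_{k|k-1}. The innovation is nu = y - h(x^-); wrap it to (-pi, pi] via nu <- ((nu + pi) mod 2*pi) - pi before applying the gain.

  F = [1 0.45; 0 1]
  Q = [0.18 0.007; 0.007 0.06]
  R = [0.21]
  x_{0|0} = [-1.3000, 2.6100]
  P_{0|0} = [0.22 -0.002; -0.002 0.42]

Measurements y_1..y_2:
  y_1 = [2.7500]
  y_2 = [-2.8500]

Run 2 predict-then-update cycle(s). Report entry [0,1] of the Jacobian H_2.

step 1: x^-=[-0.1255, 2.6100]  P^-=[0.4832 0.1940; 0.1940 0.4800]  H_jac=[-0.3823 -0.0184]  S=[0.2835]  K=[-0.6642; -0.2927]  nu=[1.1312]  x^+=[-0.8768, 2.2789]  P^+=[0.3582 0.1389; 0.1389 0.4557]
step 2: x^-=[0.1487, 2.2789]  P^-=[0.7555 0.3510; 0.3510 0.5157]  H_jac=[-0.4369 0.0285]  S=[0.3459]  K=[-0.9254; -0.4008]  nu=[1.9276]  x^+=[-1.6350, 1.5063]  P^+=[0.4593 0.2227; 0.2227 0.4601]

H_jac[0,1] = 0.0285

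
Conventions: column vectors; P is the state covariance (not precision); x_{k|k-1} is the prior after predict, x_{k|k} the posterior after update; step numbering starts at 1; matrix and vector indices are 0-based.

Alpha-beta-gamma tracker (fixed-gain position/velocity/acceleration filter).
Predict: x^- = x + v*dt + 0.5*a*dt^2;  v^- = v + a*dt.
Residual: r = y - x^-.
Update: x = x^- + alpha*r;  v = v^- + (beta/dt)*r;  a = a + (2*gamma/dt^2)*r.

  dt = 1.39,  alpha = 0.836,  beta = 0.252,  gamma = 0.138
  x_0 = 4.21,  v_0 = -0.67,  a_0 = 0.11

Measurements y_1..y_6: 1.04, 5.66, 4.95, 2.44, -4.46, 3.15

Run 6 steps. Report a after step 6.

a_post = 0.0129

step 1: x_pred=3.3850  r=-2.3450  x^+=1.4246  v^+=-0.9422  a^+=-0.2250
step 2: x_pred=-0.1025  r=5.7625  x^+=4.7150  v^+=-0.2102  a^+=0.5982
step 3: x_pred=5.0006  r=-0.0506  x^+=4.9583  v^+=0.6121  a^+=0.5910
step 4: x_pred=6.3800  r=-3.9400  x^+=3.0862  v^+=0.7192  a^+=0.0281
step 5: x_pred=4.1130  r=-8.5730  x^+=-3.0540  v^+=-0.7959  a^+=-1.1965
step 6: x_pred=-5.3163  r=8.4663  x^+=1.7615  v^+=-0.9242  a^+=0.0129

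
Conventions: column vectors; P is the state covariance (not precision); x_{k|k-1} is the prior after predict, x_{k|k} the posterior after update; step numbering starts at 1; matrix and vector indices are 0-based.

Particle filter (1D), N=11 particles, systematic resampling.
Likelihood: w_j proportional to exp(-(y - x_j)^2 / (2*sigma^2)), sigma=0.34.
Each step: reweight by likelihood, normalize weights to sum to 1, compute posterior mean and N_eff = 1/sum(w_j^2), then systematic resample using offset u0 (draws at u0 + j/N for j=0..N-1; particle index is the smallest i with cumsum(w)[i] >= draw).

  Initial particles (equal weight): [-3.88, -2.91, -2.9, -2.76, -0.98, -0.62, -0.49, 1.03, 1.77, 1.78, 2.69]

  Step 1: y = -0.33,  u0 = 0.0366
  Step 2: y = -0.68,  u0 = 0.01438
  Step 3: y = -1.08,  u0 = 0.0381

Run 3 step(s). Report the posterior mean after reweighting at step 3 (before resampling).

post_mean = -0.6693

step 1: w=[0.0000, 0.0000, 0.0000, 0.0000, 0.0918, 0.3969, 0.5111, 0.0002, 0.0000, 0.0000, 0.0000]  mean=-0.5863  Neff=2.3410  idx=[4, 5, 5, 5, 5, 6, 6, 6, 6, 6, 6]
step 2: w=[0.0695, 0.1010, 0.1010, 0.1010, 0.1010, 0.0878, 0.0878, 0.0878, 0.0878, 0.0878, 0.0878]  mean=-0.5766  Neff=10.8892  idx=[0, 1, 2, 3, 4, 4, 5, 7, 8, 9, 10]
step 3: w=[0.2353, 0.0984, 0.0984, 0.0984, 0.0984, 0.0984, 0.0545, 0.0545, 0.0545, 0.0545, 0.0545]  mean=-0.6693  Neff=8.4267  idx=[0, 0, 0, 1, 2, 3, 4, 5, 6, 8, 10]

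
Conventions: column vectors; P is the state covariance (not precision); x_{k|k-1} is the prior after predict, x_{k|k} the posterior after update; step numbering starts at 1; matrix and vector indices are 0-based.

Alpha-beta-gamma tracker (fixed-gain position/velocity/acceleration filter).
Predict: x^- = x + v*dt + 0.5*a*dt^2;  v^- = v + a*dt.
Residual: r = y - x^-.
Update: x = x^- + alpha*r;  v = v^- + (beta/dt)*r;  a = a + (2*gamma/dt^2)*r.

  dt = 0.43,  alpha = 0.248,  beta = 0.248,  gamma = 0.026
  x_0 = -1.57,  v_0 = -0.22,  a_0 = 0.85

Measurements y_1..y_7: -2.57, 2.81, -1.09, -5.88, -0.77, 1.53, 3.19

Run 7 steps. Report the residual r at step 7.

resid = 3.7337

step 1: x_pred=-1.5860  r=-0.9840  x^+=-1.8300  v^+=-0.4220  a^+=0.5733
step 2: x_pred=-1.9585  r=4.7685  x^+=-0.7759  v^+=2.5747  a^+=1.9143
step 3: x_pred=0.5082  r=-1.5982  x^+=0.1118  v^+=2.4761  a^+=1.4649
step 4: x_pred=1.3120  r=-7.1920  x^+=-0.4716  v^+=-1.0419  a^+=-0.5578
step 5: x_pred=-0.9712  r=0.2012  x^+=-0.9213  v^+=-1.1657  a^+=-0.5012
step 6: x_pred=-1.4689  r=2.9989  x^+=-0.7252  v^+=0.3484  a^+=0.3422
step 7: x_pred=-0.5437  r=3.7337  x^+=0.3822  v^+=2.6489  a^+=1.3923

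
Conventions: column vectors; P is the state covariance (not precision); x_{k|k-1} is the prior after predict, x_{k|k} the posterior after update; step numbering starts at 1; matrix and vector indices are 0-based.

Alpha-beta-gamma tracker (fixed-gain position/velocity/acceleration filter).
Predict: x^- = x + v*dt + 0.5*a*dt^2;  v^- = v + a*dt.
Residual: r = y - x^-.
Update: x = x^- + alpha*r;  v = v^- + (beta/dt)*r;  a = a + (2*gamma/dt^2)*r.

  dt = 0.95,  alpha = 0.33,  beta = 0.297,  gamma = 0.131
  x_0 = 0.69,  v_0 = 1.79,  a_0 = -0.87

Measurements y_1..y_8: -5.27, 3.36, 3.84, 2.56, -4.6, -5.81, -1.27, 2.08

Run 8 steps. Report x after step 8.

step 1: x_pred=1.9979  r=-7.2679  x^+=-0.4005  v^+=-1.3087  a^+=-2.9799
step 2: x_pred=-2.9884  r=6.3484  x^+=-0.8934  v^+=-2.1549  a^+=-1.1369
step 3: x_pred=-3.4536  r=7.2936  x^+=-1.0467  v^+=-0.9547  a^+=0.9804
step 4: x_pred=-1.5113  r=4.0713  x^+=-0.1678  v^+=1.2495  a^+=2.1624
step 5: x_pred=1.9950  r=-6.5950  x^+=-0.1813  v^+=1.2419  a^+=0.2478
step 6: x_pred=1.1103  r=-6.9203  x^+=-1.1734  v^+=-0.6862  a^+=-1.7612
step 7: x_pred=-2.6200  r=1.3500  x^+=-2.1745  v^+=-1.9373  a^+=-1.3693
step 8: x_pred=-4.6328  r=6.7128  x^+=-2.4176  v^+=-1.1395  a^+=0.5795

x_post = -2.4176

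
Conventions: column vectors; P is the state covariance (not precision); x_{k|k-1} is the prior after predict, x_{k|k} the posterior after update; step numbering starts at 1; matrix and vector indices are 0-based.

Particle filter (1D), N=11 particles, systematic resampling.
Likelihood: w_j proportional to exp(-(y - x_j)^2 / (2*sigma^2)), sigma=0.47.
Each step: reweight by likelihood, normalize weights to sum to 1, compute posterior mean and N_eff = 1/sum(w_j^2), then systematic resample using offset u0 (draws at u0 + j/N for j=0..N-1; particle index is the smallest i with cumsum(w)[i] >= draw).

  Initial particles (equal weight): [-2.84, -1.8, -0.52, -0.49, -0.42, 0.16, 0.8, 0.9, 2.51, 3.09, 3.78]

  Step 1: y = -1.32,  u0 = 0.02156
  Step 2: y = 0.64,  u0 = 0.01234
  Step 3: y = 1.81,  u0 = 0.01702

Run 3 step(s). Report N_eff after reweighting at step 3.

step 1: w=[0.0044, 0.4902, 0.1939, 0.1736, 0.1320, 0.0058, 0.0000, 0.0000, 0.0000, 0.0000, 0.0000]  mean=-1.1352  Neff=3.0723  idx=[1, 1, 1, 1, 1, 1, 2, 2, 3, 3, 4]
step 2: w=[0.0000, 0.0000, 0.0000, 0.0000, 0.0000, 0.0000, 0.1670, 0.1670, 0.1950, 0.1950, 0.2760]  mean=-0.4807  Neff=4.8079  idx=[6, 6, 7, 7, 8, 8, 9, 9, 10, 10, 10]
step 3: w=[0.0559, 0.0559, 0.0559, 0.0559, 0.0765, 0.0765, 0.0765, 0.0765, 0.1568, 0.1568, 0.1568]  mean=-0.4638  Neff=9.1169  idx=[0, 1, 3, 4, 6, 7, 8, 8, 9, 9, 10]

N_eff = 9.1169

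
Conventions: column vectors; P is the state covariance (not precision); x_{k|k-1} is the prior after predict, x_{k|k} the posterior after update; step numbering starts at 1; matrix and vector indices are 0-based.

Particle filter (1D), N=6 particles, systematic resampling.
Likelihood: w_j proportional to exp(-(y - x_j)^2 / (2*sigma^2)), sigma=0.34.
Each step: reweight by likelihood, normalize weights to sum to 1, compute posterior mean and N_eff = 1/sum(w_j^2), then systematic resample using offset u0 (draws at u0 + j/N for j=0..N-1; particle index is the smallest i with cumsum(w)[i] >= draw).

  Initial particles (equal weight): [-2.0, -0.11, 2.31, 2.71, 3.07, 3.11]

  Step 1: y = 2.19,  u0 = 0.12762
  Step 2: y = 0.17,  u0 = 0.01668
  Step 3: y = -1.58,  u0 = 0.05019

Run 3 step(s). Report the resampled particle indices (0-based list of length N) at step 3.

step 1: w=[0.0000, 0.0000, 0.7168, 0.2369, 0.0268, 0.0196]  mean=2.4408  Neff=1.7515  idx=[2, 2, 2, 2, 3, 4]
step 2: w=[0.2500, 0.2500, 0.2500, 0.2500, 0.0001, 0.0000]  mean=2.3100  Neff=4.0006  idx=[0, 0, 1, 2, 2, 3]
step 3: w=[0.1667, 0.1667, 0.1667, 0.1667, 0.1667, 0.1667]  mean=2.3100  Neff=6.0000  idx=[0, 1, 2, 3, 4, 5]

resampled_idx = [0, 1, 2, 3, 4, 5]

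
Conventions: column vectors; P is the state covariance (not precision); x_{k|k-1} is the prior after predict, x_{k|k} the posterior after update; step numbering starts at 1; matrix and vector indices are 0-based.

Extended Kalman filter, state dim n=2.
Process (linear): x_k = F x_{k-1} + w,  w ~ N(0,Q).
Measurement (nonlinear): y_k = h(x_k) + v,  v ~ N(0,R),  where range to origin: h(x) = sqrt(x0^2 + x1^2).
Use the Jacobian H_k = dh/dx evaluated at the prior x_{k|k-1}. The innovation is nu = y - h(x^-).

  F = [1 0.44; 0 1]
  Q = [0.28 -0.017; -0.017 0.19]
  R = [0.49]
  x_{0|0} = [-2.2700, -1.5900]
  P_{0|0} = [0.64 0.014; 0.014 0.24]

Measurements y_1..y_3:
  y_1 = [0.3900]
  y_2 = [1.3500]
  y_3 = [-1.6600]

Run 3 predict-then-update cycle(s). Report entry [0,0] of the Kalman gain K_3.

K[0,0] = -0.5047

step 1: x^-=[-2.9696, -1.5900]  P^-=[0.9788 0.1026; 0.1026 0.4300]  H_jac=[-0.8816 -0.4720]  S=[1.4319]  K=[-0.6364; -0.2049]  nu=[-2.9785]  x^+=[-1.0740, -0.9797]  P^+=[0.3988 -0.0841; -0.0841 0.3699]
step 2: x^-=[-1.5050, -0.9797]  P^-=[0.6764 0.0616; 0.0616 0.5599]  H_jac=[-0.8381 -0.5455]  S=[1.1880]  K=[-0.5054; -0.3005]  nu=[-0.4458]  x^+=[-1.2797, -0.8457]  P^+=[0.3729 -0.1189; -0.1189 0.4526]
step 3: x^-=[-1.6518, -0.8457]  P^-=[0.6359 0.0633; 0.0633 0.6426]  H_jac=[-0.8901 -0.4557]  S=[1.1786]  K=[-0.5047; -0.2962]  nu=[-3.5157]  x^+=[0.1226, 0.1958]  P^+=[0.3357 -0.1129; -0.1129 0.5391]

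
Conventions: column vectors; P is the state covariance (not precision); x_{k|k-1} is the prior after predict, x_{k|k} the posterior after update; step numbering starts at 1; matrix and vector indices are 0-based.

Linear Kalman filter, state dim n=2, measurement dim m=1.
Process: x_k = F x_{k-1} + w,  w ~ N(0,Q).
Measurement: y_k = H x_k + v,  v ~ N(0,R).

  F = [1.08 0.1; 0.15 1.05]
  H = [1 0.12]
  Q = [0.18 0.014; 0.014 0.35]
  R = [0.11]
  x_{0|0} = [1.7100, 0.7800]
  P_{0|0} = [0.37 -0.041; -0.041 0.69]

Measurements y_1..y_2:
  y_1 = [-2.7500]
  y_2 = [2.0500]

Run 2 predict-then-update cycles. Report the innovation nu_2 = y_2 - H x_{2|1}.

innov = [4.3424]

step 1: x^-=[1.9248, 1.0755]  P^-=[0.6096 0.0993; 0.0993 1.1061]  S=[0.7594]  K=[0.8185; 0.3055]  nu=[-4.8039]  x^+=[-2.0071, -0.3923]  P^+=[0.1009 -0.0906; -0.0906 1.0352]
step 2: x^-=[-2.2068, -0.7129]  P^-=[0.2885 0.0349; 0.0349 1.4651]  S=[0.4280]  K=[0.6839; 0.4924]  nu=[4.3424]  x^+=[0.7628, 1.4254]  P^+=[0.0883 -0.1092; -0.1092 1.3613]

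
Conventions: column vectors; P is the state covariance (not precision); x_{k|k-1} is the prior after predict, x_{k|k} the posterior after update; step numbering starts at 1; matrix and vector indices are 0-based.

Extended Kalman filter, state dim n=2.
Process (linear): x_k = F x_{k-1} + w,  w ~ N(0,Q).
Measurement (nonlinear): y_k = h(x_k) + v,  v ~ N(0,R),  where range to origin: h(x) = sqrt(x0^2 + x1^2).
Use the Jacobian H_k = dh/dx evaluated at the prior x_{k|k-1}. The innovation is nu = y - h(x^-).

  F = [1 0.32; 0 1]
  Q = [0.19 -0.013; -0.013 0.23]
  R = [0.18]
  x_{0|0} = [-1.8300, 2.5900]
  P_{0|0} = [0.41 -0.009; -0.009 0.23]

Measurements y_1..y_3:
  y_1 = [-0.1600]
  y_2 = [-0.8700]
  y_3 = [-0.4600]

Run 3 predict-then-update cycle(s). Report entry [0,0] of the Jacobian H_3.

step 1: x^-=[-1.0012, 2.5900]  P^-=[0.6178 0.0516; 0.0516 0.4600]  H_jac=[-0.3606 0.9327]  S=[0.6258]  K=[-0.2790; 0.6559]  nu=[-2.9368]  x^+=[-0.1817, 0.6638]  P^+=[0.5691 0.1661; 0.1661 0.1908]
step 2: x^-=[0.0307, 0.6638]  P^-=[0.8849 0.2142; 0.2142 0.4208]  H_jac=[0.0462 0.9989]  S=[0.6215]  K=[0.4100; 0.6922]  nu=[-1.5345]  x^+=[-0.5985, -0.3984]  P^+=[0.7804 0.0378; 0.0378 0.1230]
step 3: x^-=[-0.7259, -0.3984]  P^-=[1.0072 0.0641; 0.0641 0.3530]  H_jac=[-0.8767 -0.4811]  S=[1.0899]  K=[-0.8385; -0.2074]  nu=[-1.2881]  x^+=[0.3541, -0.1312]  P^+=[0.2410 -0.1254; -0.1254 0.3061]

H_jac[0,0] = -0.8767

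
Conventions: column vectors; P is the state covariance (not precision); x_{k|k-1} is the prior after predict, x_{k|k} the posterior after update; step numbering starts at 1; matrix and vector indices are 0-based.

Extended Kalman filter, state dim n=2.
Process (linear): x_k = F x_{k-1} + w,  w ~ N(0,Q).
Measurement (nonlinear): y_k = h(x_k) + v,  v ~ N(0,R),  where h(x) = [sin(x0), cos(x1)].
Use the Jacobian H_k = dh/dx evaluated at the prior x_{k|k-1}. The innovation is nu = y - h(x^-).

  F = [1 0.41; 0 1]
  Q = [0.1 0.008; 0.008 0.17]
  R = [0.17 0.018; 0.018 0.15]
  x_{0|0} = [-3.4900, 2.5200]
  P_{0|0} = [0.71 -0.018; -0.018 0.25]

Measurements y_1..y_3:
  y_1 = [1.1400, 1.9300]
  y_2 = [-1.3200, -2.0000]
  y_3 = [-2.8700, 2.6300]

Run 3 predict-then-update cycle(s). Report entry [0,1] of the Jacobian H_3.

step 1: x^-=[-2.4568, 2.5200]  P^-=[0.8373 0.0925; 0.0925 0.4200]  H_jac=[-0.7746 0.0000; 0.0000 -0.5823]  S=[0.6723 0.0597; 0.0597 0.2924]  K=[-0.9658 0.0130; -0.0329 -0.8297]  nu=[1.7725, 2.7430]  x^+=[-4.1329, 0.1860]  P^+=[0.2117 0.0265; 0.0265 0.2147]
step 2: x^-=[-4.0566, 0.1860]  P^-=[0.3695 0.1225; 0.1225 0.3847]  H_jac=[-0.6098 0.0000; 0.0000 -0.1849]  S=[0.3074 0.0318; 0.0318 0.1632]  K=[-0.7334 0.0041; -0.2020 -0.3967]  nu=[-2.1126, -2.9828]  x^+=[-2.5196, 1.7960]  P^+=[0.2043 0.0680; 0.0680 0.3414]
step 3: x^-=[-1.7832, 1.7960]  P^-=[0.4175 0.2160; 0.2160 0.5114]  H_jac=[-0.2108 0.0000; 0.0000 -0.9748]  S=[0.1886 0.0624; 0.0624 0.6359]  K=[-0.3693 -0.2949; 0.0185 -0.7857]  nu=[-1.8925, 2.8533]  x^+=[-1.9257, -0.4808]  P^+=[0.3229 0.0522; 0.0522 0.1206]

H_jac[0,1] = 0.0000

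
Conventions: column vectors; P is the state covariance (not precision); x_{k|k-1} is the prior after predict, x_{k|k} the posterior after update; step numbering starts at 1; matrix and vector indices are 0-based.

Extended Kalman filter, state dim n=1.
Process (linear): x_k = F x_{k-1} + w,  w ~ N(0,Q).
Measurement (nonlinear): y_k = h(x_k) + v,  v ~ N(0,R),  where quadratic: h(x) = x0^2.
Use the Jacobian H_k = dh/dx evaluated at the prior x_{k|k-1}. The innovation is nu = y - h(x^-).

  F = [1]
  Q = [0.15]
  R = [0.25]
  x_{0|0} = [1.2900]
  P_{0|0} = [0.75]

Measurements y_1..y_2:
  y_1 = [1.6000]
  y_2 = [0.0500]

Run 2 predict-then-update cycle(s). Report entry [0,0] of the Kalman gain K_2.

step 1: x^-=[1.2900]  P^-=[0.9000]  H_jac=[2.5800]  S=[6.2408]  K=[0.3721]  nu=[-0.0641]  x^+=[1.2662]  P^+=[0.0361]
step 2: x^-=[1.2662]  P^-=[0.1861]  H_jac=[2.5323]  S=[1.4431]  K=[0.3265]  nu=[-1.5531]  x^+=[0.7591]  P^+=[0.0322]

K[0,0] = 0.3265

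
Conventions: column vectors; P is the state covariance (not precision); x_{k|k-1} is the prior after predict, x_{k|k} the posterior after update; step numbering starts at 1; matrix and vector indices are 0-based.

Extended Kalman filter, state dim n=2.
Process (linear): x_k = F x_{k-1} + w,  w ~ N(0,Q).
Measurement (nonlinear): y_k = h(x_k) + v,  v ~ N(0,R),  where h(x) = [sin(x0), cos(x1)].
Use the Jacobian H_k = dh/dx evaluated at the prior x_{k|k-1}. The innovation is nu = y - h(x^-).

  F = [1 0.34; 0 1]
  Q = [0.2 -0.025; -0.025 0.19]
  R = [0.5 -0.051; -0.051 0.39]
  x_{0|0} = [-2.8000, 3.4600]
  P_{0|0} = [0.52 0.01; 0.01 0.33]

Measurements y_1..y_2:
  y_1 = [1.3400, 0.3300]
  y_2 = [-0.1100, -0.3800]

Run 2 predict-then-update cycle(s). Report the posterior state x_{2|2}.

step 1: x^-=[-1.6236, 3.4600]  P^-=[0.7649 0.0972; 0.0972 0.5200]  H_jac=[-0.0528 0.0000; 0.0000 0.3131]  S=[0.5021 -0.0526; -0.0526 0.4410]  K=[-0.0741 0.0602; 0.0288 0.3726]  nu=[2.3386, 1.2797]  x^+=[-1.7199, 4.0042]  P^+=[0.7601 0.0870; 0.0870 0.4595]
step 2: x^-=[-0.3585, 4.0042]  P^-=[1.0724 0.2183; 0.2183 0.6495]  H_jac=[0.9364 0.0000; 0.0000 0.7596]  S=[1.4404 0.1042; 0.1042 0.7647]  K=[0.6883 0.1230; 0.0962 0.6320]  nu=[0.2408, 0.2704]  x^+=[-0.1594, 4.1983]  P^+=[0.3608 0.0169; 0.0169 0.3181]

x_post = [-0.1594, 4.1983]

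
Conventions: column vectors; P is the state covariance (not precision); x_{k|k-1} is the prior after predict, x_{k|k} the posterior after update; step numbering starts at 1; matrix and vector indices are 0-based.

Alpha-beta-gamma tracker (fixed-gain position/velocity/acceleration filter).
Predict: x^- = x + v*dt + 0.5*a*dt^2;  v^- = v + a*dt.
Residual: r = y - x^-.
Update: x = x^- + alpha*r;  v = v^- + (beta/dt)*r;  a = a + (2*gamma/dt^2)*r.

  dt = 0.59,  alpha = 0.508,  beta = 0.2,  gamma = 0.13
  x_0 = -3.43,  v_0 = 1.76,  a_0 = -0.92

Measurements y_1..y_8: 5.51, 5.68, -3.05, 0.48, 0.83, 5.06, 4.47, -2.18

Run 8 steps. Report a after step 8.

step 1: x_pred=-2.5517  r=8.0617  x^+=1.5436  v^+=3.9500  a^+=5.1014
step 2: x_pred=4.7620  r=0.9180  x^+=5.2284  v^+=7.2710  a^+=5.7870
step 3: x_pred=10.5255  r=-13.5755  x^+=3.6291  v^+=6.0835  a^+=-4.3526
step 4: x_pred=6.4608  r=-5.9808  x^+=3.4226  v^+=1.4880  a^+=-8.8198
step 5: x_pred=2.7654  r=-1.9354  x^+=1.7822  v^+=-4.3717  a^+=-10.2654
step 6: x_pred=-2.5838  r=7.6438  x^+=1.2993  v^+=-7.8372  a^+=-4.5562
step 7: x_pred=-4.1177  r=8.5877  x^+=0.2449  v^+=-7.6142  a^+=1.8581
step 8: x_pred=-3.9241  r=1.7441  x^+=-3.0381  v^+=-5.9267  a^+=3.1608

a_post = 3.1608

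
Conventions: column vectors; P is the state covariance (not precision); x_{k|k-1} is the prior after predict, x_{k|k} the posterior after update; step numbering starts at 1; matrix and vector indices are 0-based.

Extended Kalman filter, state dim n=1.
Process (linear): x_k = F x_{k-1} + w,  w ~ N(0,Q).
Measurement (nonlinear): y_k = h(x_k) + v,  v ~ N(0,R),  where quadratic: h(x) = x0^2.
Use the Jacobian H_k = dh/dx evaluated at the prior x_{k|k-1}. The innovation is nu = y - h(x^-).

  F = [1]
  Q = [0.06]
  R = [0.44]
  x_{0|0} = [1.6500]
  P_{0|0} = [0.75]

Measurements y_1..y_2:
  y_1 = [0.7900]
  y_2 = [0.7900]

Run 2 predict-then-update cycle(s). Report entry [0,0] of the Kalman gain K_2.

step 1: x^-=[1.6500]  P^-=[0.8100]  H_jac=[3.3000]  S=[9.2609]  K=[0.2886]  nu=[-1.9325]  x^+=[1.0922]  P^+=[0.0385]
step 2: x^-=[1.0922]  P^-=[0.0985]  H_jac=[2.1844]  S=[0.9099]  K=[0.2364]  nu=[-0.4029]  x^+=[0.9970]  P^+=[0.0476]

K[0,0] = 0.2364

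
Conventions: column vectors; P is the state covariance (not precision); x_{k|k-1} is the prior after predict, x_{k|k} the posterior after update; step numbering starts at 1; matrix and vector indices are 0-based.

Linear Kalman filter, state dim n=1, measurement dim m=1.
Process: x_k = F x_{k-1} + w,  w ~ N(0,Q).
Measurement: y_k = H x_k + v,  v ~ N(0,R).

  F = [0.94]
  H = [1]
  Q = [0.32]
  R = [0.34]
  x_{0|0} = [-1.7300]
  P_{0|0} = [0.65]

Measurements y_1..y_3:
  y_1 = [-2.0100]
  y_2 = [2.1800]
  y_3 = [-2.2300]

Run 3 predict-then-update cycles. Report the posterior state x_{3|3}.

step 1: x^-=[-1.6262]  P^-=[0.8943]  S=[1.2343]  K=[0.7245]  nu=[-0.3838]  x^+=[-1.9043]  P^+=[0.2463]
step 2: x^-=[-1.7900]  P^-=[0.5377]  S=[0.8777]  K=[0.6126]  nu=[3.9700]  x^+=[0.6421]  P^+=[0.2083]
step 3: x^-=[0.6035]  P^-=[0.5040]  S=[0.8440]  K=[0.5972]  nu=[-2.8335]  x^+=[-1.0886]  P^+=[0.2030]

x_post = [-1.0886]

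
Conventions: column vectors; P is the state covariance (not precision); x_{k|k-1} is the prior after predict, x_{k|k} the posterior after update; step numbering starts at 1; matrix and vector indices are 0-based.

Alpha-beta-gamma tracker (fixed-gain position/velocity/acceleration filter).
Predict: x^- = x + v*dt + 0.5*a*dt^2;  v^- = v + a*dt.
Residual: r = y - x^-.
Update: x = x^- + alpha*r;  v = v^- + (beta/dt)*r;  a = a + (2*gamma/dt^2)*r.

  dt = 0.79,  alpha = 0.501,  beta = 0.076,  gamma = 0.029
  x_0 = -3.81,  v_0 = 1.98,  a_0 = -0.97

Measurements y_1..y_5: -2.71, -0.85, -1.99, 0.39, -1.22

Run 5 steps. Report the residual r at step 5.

resid = 0.4457

step 1: x_pred=-2.5485  r=-0.1615  x^+=-2.6294  v^+=1.1982  a^+=-0.9850
step 2: x_pred=-1.9902  r=1.1402  x^+=-1.4190  v^+=0.5297  a^+=-0.8790
step 3: x_pred=-1.2748  r=-0.7152  x^+=-1.6331  v^+=-0.2335  a^+=-0.9455
step 4: x_pred=-2.1127  r=2.5027  x^+=-0.8588  v^+=-0.7397  a^+=-0.7129
step 5: x_pred=-1.6657  r=0.4457  x^+=-1.4424  v^+=-1.2601  a^+=-0.6715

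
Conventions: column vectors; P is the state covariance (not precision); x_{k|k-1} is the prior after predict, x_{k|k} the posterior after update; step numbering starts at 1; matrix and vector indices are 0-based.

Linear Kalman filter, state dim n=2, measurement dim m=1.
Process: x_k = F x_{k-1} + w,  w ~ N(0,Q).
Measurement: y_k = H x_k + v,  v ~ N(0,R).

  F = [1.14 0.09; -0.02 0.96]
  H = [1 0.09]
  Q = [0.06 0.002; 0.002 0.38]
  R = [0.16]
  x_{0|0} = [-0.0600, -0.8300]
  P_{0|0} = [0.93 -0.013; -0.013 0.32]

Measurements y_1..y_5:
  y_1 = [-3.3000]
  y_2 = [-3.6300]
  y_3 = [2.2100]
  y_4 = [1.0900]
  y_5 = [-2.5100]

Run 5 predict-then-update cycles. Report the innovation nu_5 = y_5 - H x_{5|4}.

innov = [-3.1034]

step 1: x^-=[-0.1431, -0.7956]  P^-=[1.2686 -0.0058; -0.0058 0.6758]  S=[1.4330]  K=[0.8849; 0.0384]  nu=[-3.0853]  x^+=[-2.8732, -0.9141]  P^+=[0.1465 -0.0545; -0.0545 0.6737]
step 2: x^-=[-3.3578, -0.8201]  P^-=[0.2446 -0.0027; -0.0027 1.0030]  S=[0.4123]  K=[0.5928; 0.2125]  nu=[-0.1984]  x^+=[-3.4754, -0.8623]  P^+=[0.0998 -0.0546; -0.0546 0.9844]
step 3: x^-=[-4.0396, -0.7583]  P^-=[0.1864 0.0251; 0.0251 1.2893]  S=[0.3614]  K=[0.5221; 0.3906]  nu=[6.3178]  x^+=[-0.7410, 1.7096]  P^+=[0.0879 -0.0486; -0.0486 1.2342]
step 4: x^-=[-0.6909, 1.6560]  P^-=[0.1743 0.0536; 0.0536 1.5193]  S=[0.3562]  K=[0.5028; 0.5342]  nu=[1.6318]  x^+=[0.1296, 2.5277]  P^+=[0.0842 -0.0421; -0.0421 1.4177]
step 5: x^-=[0.3752, 2.4240]  P^-=[0.1723 0.0765; 0.0765 1.6882]  S=[0.3598]  K=[0.4981; 0.6351]  nu=[-3.1034]  x^+=[-1.1706, 0.4531]  P^+=[0.0830 -0.0373; -0.0373 1.5431]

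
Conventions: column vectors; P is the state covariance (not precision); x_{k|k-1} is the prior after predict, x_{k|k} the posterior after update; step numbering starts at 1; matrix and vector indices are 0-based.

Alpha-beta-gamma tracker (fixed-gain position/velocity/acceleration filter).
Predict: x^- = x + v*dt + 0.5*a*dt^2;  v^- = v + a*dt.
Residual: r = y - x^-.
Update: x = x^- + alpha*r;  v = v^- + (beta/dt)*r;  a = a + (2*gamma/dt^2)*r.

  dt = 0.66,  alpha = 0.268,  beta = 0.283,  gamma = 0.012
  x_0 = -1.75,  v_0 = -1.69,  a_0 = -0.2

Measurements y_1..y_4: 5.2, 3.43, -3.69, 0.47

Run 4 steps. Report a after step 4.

step 1: x_pred=-2.9090  r=8.1090  x^+=-0.7358  v^+=1.6550  a^+=0.2468
step 2: x_pred=0.4103  r=3.0197  x^+=1.2196  v^+=3.1127  a^+=0.4131
step 3: x_pred=3.3640  r=-7.0540  x^+=1.4735  v^+=0.3607  a^+=0.0245
step 4: x_pred=1.7169  r=-1.2469  x^+=1.3827  v^+=-0.1578  a^+=-0.0442

a_post = -0.0442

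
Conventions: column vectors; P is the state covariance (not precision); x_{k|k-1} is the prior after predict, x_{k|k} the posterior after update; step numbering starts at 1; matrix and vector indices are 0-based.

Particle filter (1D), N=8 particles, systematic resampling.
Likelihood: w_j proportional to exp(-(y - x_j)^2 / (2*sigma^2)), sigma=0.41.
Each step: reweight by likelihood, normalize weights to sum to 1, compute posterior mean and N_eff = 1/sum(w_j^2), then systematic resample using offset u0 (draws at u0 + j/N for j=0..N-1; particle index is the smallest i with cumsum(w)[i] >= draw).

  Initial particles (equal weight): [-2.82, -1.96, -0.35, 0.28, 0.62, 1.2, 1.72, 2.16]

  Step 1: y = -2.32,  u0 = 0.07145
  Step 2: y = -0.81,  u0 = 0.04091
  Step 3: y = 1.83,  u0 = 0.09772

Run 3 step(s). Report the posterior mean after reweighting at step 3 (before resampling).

step 1: w=[0.4114, 0.5886, 0.0000, 0.0000, 0.0000, 0.0000, 0.0000, 0.0000]  mean=-2.3138  Neff=1.9392  idx=[0, 0, 0, 1, 1, 1, 1, 1]
step 2: w=[0.0001, 0.0001, 0.0001, 0.2000, 0.2000, 0.2000, 0.2000, 0.2000]  mean=-1.9602  Neff=5.0019  idx=[3, 3, 4, 5, 5, 6, 6, 7]
step 3: w=[0.1250, 0.1250, 0.1250, 0.1250, 0.1250, 0.1250, 0.1250, 0.1250]  mean=-1.9600  Neff=8.0000  idx=[0, 1, 2, 3, 4, 5, 6, 7]

post_mean = -1.9600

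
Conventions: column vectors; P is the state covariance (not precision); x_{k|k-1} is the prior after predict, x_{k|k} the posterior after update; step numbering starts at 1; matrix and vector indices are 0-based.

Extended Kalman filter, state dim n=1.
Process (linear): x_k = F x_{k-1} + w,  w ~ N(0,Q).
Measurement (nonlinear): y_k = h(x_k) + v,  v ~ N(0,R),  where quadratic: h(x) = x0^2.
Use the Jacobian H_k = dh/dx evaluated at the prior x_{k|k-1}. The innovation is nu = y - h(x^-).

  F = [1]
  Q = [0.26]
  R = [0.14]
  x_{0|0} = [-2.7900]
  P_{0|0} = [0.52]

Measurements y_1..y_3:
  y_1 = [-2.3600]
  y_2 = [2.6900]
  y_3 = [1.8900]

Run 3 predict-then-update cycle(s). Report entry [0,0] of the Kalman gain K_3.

step 1: x^-=[-2.7900]  P^-=[0.7800]  H_jac=[-5.5800]  S=[24.4264]  K=[-0.1782]  nu=[-10.1441]  x^+=[-0.9825]  P^+=[0.0045]
step 2: x^-=[-0.9825]  P^-=[0.2645]  H_jac=[-1.9650]  S=[1.1611]  K=[-0.4476]  nu=[1.7247]  x^+=[-1.7544]  P^+=[0.0319]
step 3: x^-=[-1.7544]  P^-=[0.2919]  H_jac=[-3.5088]  S=[3.7336]  K=[-0.2743]  nu=[-1.1879]  x^+=[-1.4285]  P^+=[0.0109]

K[0,0] = -0.2743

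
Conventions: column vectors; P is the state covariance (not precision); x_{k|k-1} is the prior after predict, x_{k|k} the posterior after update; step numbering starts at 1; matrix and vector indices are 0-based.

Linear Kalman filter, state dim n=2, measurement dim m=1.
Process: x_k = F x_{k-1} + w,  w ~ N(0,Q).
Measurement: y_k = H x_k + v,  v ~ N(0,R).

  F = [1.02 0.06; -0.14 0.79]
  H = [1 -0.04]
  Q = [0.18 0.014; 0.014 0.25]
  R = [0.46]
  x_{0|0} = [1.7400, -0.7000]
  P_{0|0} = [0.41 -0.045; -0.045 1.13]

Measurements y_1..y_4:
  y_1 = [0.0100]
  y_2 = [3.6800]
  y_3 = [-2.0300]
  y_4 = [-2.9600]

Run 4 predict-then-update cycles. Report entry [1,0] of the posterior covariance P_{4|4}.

step 1: x^-=[1.7328, -0.7966]  P^-=[0.6051 -0.0269; -0.0269 0.9732]  S=[1.0688]  K=[0.5672; -0.0616]  nu=[-1.7547]  x^+=[0.7376, -0.6886]  P^+=[0.2613 0.0104; 0.0104 0.9692]
step 2: x^-=[0.7111, -0.6472]  P^-=[0.4566 0.0310; 0.0310 0.8577]  S=[0.9155]  K=[0.4974; -0.0037]  nu=[2.9430]  x^+=[2.1750, -0.6580]  P^+=[0.2301 0.0326; 0.0326 0.8577]
step 3: x^-=[2.1790, -0.8243]  P^-=[0.4265 0.0478; 0.0478 0.7826]  S=[0.8839]  K=[0.4803; 0.0187]  nu=[-4.2420]  x^+=[0.1414, -0.9035]  P^+=[0.2226 0.0399; 0.0399 0.7823]
step 4: x^-=[0.0900, -0.7336]  P^-=[0.4192 0.0511; 0.0511 0.7337]  S=[0.8763]  K=[0.4761; 0.0248]  nu=[-3.0794]  x^+=[-1.3760, -0.8100]  P^+=[0.2206 0.0407; 0.0407 0.7332]

P_post[1,0] = 0.0407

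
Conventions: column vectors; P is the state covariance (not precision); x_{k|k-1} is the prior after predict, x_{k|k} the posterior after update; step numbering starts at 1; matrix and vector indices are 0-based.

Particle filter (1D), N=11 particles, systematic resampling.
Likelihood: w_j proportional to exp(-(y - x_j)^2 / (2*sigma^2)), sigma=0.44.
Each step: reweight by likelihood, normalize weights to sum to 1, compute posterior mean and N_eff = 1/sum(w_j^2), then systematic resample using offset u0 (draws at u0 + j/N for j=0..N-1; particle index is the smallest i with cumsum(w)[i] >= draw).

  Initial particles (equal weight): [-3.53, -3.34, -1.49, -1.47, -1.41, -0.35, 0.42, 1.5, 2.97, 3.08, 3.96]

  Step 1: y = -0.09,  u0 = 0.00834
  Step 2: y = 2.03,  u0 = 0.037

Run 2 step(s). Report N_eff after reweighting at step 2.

N_eff = 4.0043

step 1: w=[0.0000, 0.0000, 0.0046, 0.0053, 0.0081, 0.6100, 0.3710, 0.0011, 0.0000, 0.0000, 0.0000]  mean=-0.0821  Neff=1.9615  idx=[3, 5, 5, 5, 5, 5, 5, 6, 6, 6, 6]
step 2: w=[0.0000, 0.0001, 0.0001, 0.0001, 0.0001, 0.0001, 0.0001, 0.2499, 0.2499, 0.2499, 0.2499]  mean=0.4196  Neff=4.0043  idx=[7, 7, 7, 8, 8, 8, 9, 9, 10, 10, 10]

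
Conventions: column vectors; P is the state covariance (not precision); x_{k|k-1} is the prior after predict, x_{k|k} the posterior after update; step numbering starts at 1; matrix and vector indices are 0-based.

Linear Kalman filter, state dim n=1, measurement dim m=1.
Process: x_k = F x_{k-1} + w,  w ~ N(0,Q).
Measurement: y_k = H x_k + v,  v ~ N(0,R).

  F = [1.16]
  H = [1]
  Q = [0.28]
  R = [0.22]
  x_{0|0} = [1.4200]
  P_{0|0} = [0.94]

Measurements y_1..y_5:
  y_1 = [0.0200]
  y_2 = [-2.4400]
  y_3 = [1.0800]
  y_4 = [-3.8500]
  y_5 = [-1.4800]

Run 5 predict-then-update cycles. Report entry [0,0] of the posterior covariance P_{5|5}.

step 1: x^-=[1.6472]  P^-=[1.5449]  S=[1.7649]  K=[0.8753]  nu=[-1.6272]  x^+=[0.2228]  P^+=[0.1926]
step 2: x^-=[0.2585]  P^-=[0.5391]  S=[0.7591]  K=[0.7102]  nu=[-2.6985]  x^+=[-1.6580]  P^+=[0.1562]
step 3: x^-=[-1.9232]  P^-=[0.4902]  S=[0.7102]  K=[0.6902]  nu=[3.0032]  x^+=[0.1497]  P^+=[0.1519]
step 4: x^-=[0.1737]  P^-=[0.4843]  S=[0.7043]  K=[0.6876]  nu=[-4.0237]  x^+=[-2.5932]  P^+=[0.1513]
step 5: x^-=[-3.0081]  P^-=[0.4836]  S=[0.7036]  K=[0.6873]  nu=[1.5281]  x^+=[-1.9578]  P^+=[0.1512]

P_post[0,0] = 0.1512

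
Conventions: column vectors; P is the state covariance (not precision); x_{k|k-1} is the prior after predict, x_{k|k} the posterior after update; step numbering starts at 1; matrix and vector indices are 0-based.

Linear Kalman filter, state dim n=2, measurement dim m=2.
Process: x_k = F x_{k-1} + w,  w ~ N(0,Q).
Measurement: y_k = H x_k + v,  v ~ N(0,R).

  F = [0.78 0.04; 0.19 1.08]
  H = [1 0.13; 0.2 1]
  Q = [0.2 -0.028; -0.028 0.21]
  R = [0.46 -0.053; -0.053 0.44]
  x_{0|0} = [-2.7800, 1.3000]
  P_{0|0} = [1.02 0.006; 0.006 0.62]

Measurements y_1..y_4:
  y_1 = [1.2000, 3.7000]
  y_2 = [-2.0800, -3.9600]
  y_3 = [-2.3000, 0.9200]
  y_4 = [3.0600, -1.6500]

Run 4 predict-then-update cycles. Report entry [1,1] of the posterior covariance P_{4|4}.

P_post[1,1] = 0.2346

step 1: x^-=[-2.1164, 0.8758]  P^-=[0.8219 0.1550; 0.1550 0.9725]  S=[1.3387 0.3969; 0.3969 1.5073]  K=[0.6142 0.0502; 0.0140 0.6620]  nu=[3.2025, 3.2475]  x^+=[0.0135, 3.0705]  P^+=[0.2887 -0.0682; -0.0682 0.3042]
step 2: x^-=[0.1334, 3.3187]  P^-=[0.3719 -0.0300; -0.0300 0.5472]  S=[0.8333 0.0617; 0.0617 0.9901]  K=[0.4403 0.0173; 0.0089 0.5461]  nu=[-2.6448, -7.3054]  x^+=[-1.1578, -0.6942]  P^+=[0.2091 -0.0575; -0.0575 0.2513]
step 3: x^-=[-0.9309, -0.9697]  P^-=[0.3240 -0.0351; -0.0351 0.4871]  S=[0.7831 0.0392; 0.0392 0.9260]  K=[0.4072 0.0149; 0.0102 0.5180]  nu=[-1.2431, 2.0759]  x^+=[-1.4061, 0.0929]  P^+=[0.1935 -0.0537; -0.0537 0.2381]
step 4: x^-=[-1.0930, -0.1668]  P^-=[0.3148 -0.0347; -0.0347 0.4727]  S=[0.7737 0.0358; 0.0358 0.9114]  K=[0.4003 0.0153; 0.0109 0.5106]  nu=[4.1747, -1.2646]  x^+=[0.5587, -0.7668]  P^+=[0.1901 -0.0525; -0.0525 0.2346]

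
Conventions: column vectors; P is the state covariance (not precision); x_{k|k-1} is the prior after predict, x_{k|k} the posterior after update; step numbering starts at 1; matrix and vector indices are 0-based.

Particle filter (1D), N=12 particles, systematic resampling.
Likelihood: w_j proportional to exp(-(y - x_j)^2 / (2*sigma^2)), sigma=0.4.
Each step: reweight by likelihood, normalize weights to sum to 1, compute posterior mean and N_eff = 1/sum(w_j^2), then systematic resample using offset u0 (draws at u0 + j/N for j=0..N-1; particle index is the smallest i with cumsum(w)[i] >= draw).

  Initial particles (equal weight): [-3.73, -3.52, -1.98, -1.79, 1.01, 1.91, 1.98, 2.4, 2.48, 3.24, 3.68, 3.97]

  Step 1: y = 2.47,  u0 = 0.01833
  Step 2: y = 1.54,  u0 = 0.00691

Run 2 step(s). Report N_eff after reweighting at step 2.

step 1: w=[0.0000, 0.0000, 0.0000, 0.0000, 0.0004, 0.1251, 0.1573, 0.3281, 0.3331, 0.0522, 0.0034, 0.0003]  mean=2.3474  Neff=3.8205  idx=[5, 5, 6, 6, 7, 7, 7, 7, 8, 8, 8, 8]
step 2: w=[0.2141, 0.2141, 0.1793, 0.1793, 0.0326, 0.0326, 0.0326, 0.0326, 0.0208, 0.0208, 0.0208, 0.0208]  mean=2.0462  Neff=6.1759  idx=[0, 0, 0, 1, 1, 1, 2, 2, 3, 3, 5, 8]

N_eff = 6.1759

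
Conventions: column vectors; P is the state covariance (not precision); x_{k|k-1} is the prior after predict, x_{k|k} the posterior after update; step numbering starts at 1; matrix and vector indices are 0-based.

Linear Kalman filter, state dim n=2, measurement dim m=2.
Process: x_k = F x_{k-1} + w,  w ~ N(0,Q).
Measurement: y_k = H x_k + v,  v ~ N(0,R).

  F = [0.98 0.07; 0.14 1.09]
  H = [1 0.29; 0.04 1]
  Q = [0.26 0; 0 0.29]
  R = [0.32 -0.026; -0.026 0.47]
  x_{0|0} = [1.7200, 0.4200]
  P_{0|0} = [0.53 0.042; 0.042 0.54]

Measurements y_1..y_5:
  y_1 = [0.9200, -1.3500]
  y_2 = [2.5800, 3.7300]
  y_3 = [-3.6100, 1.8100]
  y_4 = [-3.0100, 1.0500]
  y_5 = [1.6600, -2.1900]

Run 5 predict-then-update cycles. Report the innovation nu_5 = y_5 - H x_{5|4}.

innov = [3.8307, -2.8749]

step 1: x^-=[1.7150, 0.6986]  P^-=[0.7774 0.1592; 0.1592 0.9548]  S=[1.2700 0.4430; 0.4430 1.4388]  K=[0.6748 -0.0755; 0.1236 0.6300]  nu=[-0.9976, -2.1172]  x^+=[1.2017, -0.7585]  P^+=[0.2360 -0.0625; -0.0625 0.2954]
step 2: x^-=[1.1246, -0.6585]  P^-=[0.4796 -0.0124; -0.0124 0.6265]  S=[0.8450 0.1623; 0.1623 1.0963]  K=[0.5785 -0.0795; 0.0933 0.5572]  nu=[1.6464, 4.3435]  x^+=[1.7318, 1.9153]  P^+=[0.2048 -0.0606; -0.0606 0.2619]
step 3: x^-=[1.8312, 2.3302]  P^-=[0.4496 -0.0172; -0.0172 0.5867]  S=[0.8090 0.1447; 0.1447 1.0560]  K=[0.5633 -0.0765; 0.0920 0.5423]  nu=[-6.1170, -0.5934]  x^+=[-1.5691, 1.4455]  P^+=[0.1992 -0.0586; -0.0586 0.2548]
step 4: x^-=[-1.4365, 1.3559]  P^-=[0.4445 -0.0163; -0.0163 0.5788]  S=[0.8037 0.1431; 0.1431 1.0482]  K=[0.5606 -0.0752; 0.0925 0.5389]  nu=[-1.9667, -0.2485]  x^+=[-2.5203, 1.0400]  P^+=[0.1981 -0.0578; -0.0578 0.2532]
step 5: x^-=[-2.3971, 0.7808]  P^-=[0.4436 -0.0158; -0.0158 0.5771]  S=[0.8029 0.1431; 0.1431 1.0465]  K=[0.5600 -0.0747; 0.0928 0.5381]  nu=[3.8307, -2.8749]  x^+=[-0.0369, -0.4107]  P^+=[0.1979 -0.0576; -0.0576 0.2528]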